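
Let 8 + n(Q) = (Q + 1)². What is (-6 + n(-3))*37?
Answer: -370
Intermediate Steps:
n(Q) = -8 + (1 + Q)² (n(Q) = -8 + (Q + 1)² = -8 + (1 + Q)²)
(-6 + n(-3))*37 = (-6 + (-8 + (1 - 3)²))*37 = (-6 + (-8 + (-2)²))*37 = (-6 + (-8 + 4))*37 = (-6 - 4)*37 = -10*37 = -370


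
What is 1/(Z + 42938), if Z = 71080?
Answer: 1/114018 ≈ 8.7705e-6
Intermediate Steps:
1/(Z + 42938) = 1/(71080 + 42938) = 1/114018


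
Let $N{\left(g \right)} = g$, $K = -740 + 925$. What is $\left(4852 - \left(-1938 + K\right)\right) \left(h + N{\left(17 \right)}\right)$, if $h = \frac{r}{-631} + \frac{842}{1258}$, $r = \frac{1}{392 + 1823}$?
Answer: $\frac{20519949247101}{175826257} \approx 1.1671 \cdot 10^{5}$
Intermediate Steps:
$K = 185$
$r = \frac{1}{2215} \approx 0.00045147$
$h = \frac{588416336}{879131285}$ ($h = \frac{1}{2215 \left(-631\right)} + \frac{842}{1258} = \frac{1}{2215} \left(- \frac{1}{631}\right) + 842 \cdot \frac{1}{1258} = - \frac{1}{1397665} + \frac{421}{629} = \frac{588416336}{879131285} \approx 0.66932$)
$\left(4852 - \left(-1938 + K\right)\right) \left(h + N{\left(17 \right)}\right) = \left(4852 + \left(1938 - 185\right)\right) \left(\frac{588416336}{879131285} + 17\right) = \left(4852 + \left(1938 - 185\right)\right) \frac{15533648181}{879131285} = \left(4852 + 1753\right) \frac{15533648181}{879131285} = 6605 \cdot \frac{15533648181}{879131285} = \frac{20519949247101}{175826257}$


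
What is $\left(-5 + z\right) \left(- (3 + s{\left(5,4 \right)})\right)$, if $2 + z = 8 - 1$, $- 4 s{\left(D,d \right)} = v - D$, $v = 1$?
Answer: $0$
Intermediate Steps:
$s{\left(D,d \right)} = - \frac{1}{4} + \frac{D}{4}$ ($s{\left(D,d \right)} = - \frac{1 - D}{4} = - \frac{1}{4} + \frac{D}{4}$)
$z = 5$ ($z = -2 + \left(8 - 1\right) = -2 + 7 = 5$)
$\left(-5 + z\right) \left(- (3 + s{\left(5,4 \right)})\right) = \left(-5 + 5\right) \left(- (3 + \left(- \frac{1}{4} + \frac{1}{4} \cdot 5\right))\right) = 0 \left(- (3 + \left(- \frac{1}{4} + \frac{5}{4}\right))\right) = 0 \left(- (3 + 1)\right) = 0 \left(\left(-1\right) 4\right) = 0 \left(-4\right) = 0$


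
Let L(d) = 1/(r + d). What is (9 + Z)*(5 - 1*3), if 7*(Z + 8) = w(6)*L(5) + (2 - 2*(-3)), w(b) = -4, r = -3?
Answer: 26/7 ≈ 3.7143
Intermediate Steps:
L(d) = 1/(-3 + d)
Z = -50/7 (Z = -8 + (-4/(-3 + 5) + (2 - 2*(-3)))/7 = -8 + (-4/2 + (2 + 6))/7 = -8 + (-4*½ + 8)/7 = -8 + (-2 + 8)/7 = -8 + (⅐)*6 = -8 + 6/7 = -50/7 ≈ -7.1429)
(9 + Z)*(5 - 1*3) = (9 - 50/7)*(5 - 1*3) = 13*(5 - 3)/7 = (13/7)*2 = 26/7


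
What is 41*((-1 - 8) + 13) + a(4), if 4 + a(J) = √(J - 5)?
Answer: 160 + I ≈ 160.0 + 1.0*I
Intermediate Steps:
a(J) = -4 + √(-5 + J) (a(J) = -4 + √(J - 5) = -4 + √(-5 + J))
41*((-1 - 8) + 13) + a(4) = 41*((-1 - 8) + 13) + (-4 + √(-5 + 4)) = 41*(-9 + 13) + (-4 + √(-1)) = 41*4 + (-4 + I) = 164 + (-4 + I) = 160 + I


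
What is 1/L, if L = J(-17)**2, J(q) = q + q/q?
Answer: 1/256 ≈ 0.0039063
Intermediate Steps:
J(q) = 1 + q (J(q) = q + 1 = 1 + q)
L = 256 (L = (1 - 17)**2 = (-16)**2 = 256)
1/L = 1/256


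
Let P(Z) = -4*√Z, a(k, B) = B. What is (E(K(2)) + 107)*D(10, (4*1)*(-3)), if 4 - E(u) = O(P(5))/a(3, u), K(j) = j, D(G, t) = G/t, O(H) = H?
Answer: -185/2 - 5*√5/3 ≈ -96.227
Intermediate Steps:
E(u) = 4 + 4*√5/u (E(u) = 4 - (-4*√5)/u = 4 - (-4)*√5/u = 4 + 4*√5/u)
(E(K(2)) + 107)*D(10, (4*1)*(-3)) = ((4 + 4*√5/2) + 107)*(10/(((4*1)*(-3)))) = ((4 + 4*√5*(½)) + 107)*(10/((4*(-3)))) = ((4 + 2*√5) + 107)*(10/(-12)) = (111 + 2*√5)*(10*(-1/12)) = (111 + 2*√5)*(-⅚) = -185/2 - 5*√5/3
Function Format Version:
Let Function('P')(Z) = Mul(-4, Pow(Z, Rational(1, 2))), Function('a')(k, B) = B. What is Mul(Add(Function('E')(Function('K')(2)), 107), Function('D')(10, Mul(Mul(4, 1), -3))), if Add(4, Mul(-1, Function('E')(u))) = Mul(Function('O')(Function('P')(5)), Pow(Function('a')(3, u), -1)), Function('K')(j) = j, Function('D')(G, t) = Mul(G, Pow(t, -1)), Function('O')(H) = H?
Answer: Add(Rational(-185, 2), Mul(Rational(-5, 3), Pow(5, Rational(1, 2)))) ≈ -96.227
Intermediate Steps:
Function('E')(u) = Add(4, Mul(4, Pow(5, Rational(1, 2)), Pow(u, -1))) (Function('E')(u) = Add(4, Mul(-1, Mul(Mul(-4, Pow(5, Rational(1, 2))), Pow(u, -1)))) = Add(4, Mul(-1, Mul(-4, Pow(5, Rational(1, 2)), Pow(u, -1)))) = Add(4, Mul(4, Pow(5, Rational(1, 2)), Pow(u, -1))))
Mul(Add(Function('E')(Function('K')(2)), 107), Function('D')(10, Mul(Mul(4, 1), -3))) = Mul(Add(Add(4, Mul(4, Pow(5, Rational(1, 2)), Pow(2, -1))), 107), Mul(10, Pow(Mul(Mul(4, 1), -3), -1))) = Mul(Add(Add(4, Mul(4, Pow(5, Rational(1, 2)), Rational(1, 2))), 107), Mul(10, Pow(Mul(4, -3), -1))) = Mul(Add(Add(4, Mul(2, Pow(5, Rational(1, 2)))), 107), Mul(10, Pow(-12, -1))) = Mul(Add(111, Mul(2, Pow(5, Rational(1, 2)))), Mul(10, Rational(-1, 12))) = Mul(Add(111, Mul(2, Pow(5, Rational(1, 2)))), Rational(-5, 6)) = Add(Rational(-185, 2), Mul(Rational(-5, 3), Pow(5, Rational(1, 2))))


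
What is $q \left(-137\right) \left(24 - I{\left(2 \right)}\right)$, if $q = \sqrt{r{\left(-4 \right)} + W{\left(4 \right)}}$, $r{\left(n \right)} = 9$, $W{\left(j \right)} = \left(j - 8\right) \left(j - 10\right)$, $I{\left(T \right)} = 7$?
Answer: $- 2329 \sqrt{33} \approx -13379.0$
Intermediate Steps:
$W{\left(j \right)} = \left(-10 + j\right) \left(-8 + j\right)$ ($W{\left(j \right)} = \left(-8 + j\right) \left(-10 + j\right) = \left(-10 + j\right) \left(-8 + j\right)$)
$q = \sqrt{33}$ ($q = \sqrt{9 + \left(80 + 4^{2} - 72\right)} = \sqrt{9 + \left(80 + 16 - 72\right)} = \sqrt{9 + 24} = \sqrt{33} \approx 5.7446$)
$q \left(-137\right) \left(24 - I{\left(2 \right)}\right) = \sqrt{33} \left(-137\right) \left(24 - 7\right) = - 137 \sqrt{33} \left(24 - 7\right) = - 137 \sqrt{33} \cdot 17 = - 2329 \sqrt{33}$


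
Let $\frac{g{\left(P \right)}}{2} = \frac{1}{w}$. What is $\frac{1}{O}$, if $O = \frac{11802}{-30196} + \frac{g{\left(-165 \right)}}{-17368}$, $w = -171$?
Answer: $- \frac{11209993236}{4381378733} \approx -2.5586$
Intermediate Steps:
$g{\left(P \right)} = - \frac{2}{171}$ ($g{\left(P \right)} = \frac{2}{-171} = 2 \left(- \frac{1}{171}\right) = - \frac{2}{171}$)
$O = - \frac{4381378733}{11209993236}$ ($O = \frac{11802}{-30196} - \frac{2}{171 \left(-17368\right)} = 11802 \left(- \frac{1}{30196}\right) - - \frac{1}{1484964} = - \frac{5901}{15098} + \frac{1}{1484964} = - \frac{4381378733}{11209993236} \approx -0.39085$)
$\frac{1}{O} = \frac{1}{- \frac{4381378733}{11209993236}} = - \frac{11209993236}{4381378733}$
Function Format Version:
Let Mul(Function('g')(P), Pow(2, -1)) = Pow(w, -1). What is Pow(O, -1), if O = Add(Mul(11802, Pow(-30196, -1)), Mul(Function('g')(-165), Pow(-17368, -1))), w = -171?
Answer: Rational(-11209993236, 4381378733) ≈ -2.5586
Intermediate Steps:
Function('g')(P) = Rational(-2, 171) (Function('g')(P) = Mul(2, Pow(-171, -1)) = Mul(2, Rational(-1, 171)) = Rational(-2, 171))
O = Rational(-4381378733, 11209993236) (O = Add(Mul(11802, Pow(-30196, -1)), Mul(Rational(-2, 171), Pow(-17368, -1))) = Add(Mul(11802, Rational(-1, 30196)), Mul(Rational(-2, 171), Rational(-1, 17368))) = Add(Rational(-5901, 15098), Rational(1, 1484964)) = Rational(-4381378733, 11209993236) ≈ -0.39085)
Pow(O, -1) = Pow(Rational(-4381378733, 11209993236), -1) = Rational(-11209993236, 4381378733)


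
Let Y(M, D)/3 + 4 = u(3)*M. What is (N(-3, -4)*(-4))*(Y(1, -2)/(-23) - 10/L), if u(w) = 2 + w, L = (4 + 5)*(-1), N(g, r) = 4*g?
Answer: 3248/69 ≈ 47.072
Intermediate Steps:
L = -9 (L = 9*(-1) = -9)
Y(M, D) = -12 + 15*M (Y(M, D) = -12 + 3*((2 + 3)*M) = -12 + 3*(5*M) = -12 + 15*M)
(N(-3, -4)*(-4))*(Y(1, -2)/(-23) - 10/L) = ((4*(-3))*(-4))*((-12 + 15*1)/(-23) - 10/(-9)) = (-12*(-4))*((-12 + 15)*(-1/23) - 10*(-1/9)) = 48*(3*(-1/23) + 10/9) = 48*(-3/23 + 10/9) = 48*(203/207) = 3248/69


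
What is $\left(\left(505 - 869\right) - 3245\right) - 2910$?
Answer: $-6519$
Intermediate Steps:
$\left(\left(505 - 869\right) - 3245\right) - 2910 = \left(-364 - 3245\right) - 2910 = -3609 - 2910 = -6519$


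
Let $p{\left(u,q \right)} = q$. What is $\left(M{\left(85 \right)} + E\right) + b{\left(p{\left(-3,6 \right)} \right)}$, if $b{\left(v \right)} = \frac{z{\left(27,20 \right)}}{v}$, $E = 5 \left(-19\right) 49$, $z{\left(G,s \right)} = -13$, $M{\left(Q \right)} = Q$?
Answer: $- \frac{27433}{6} \approx -4572.2$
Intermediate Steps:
$E = -4655$ ($E = \left(-95\right) 49 = -4655$)
$b{\left(v \right)} = - \frac{13}{v}$
$\left(M{\left(85 \right)} + E\right) + b{\left(p{\left(-3,6 \right)} \right)} = \left(85 - 4655\right) - \frac{13}{6} = -4570 - \frac{13}{6} = - \frac{27433}{6}$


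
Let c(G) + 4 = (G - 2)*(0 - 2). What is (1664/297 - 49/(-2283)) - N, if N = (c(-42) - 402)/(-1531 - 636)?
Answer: 243883589/44525349 ≈ 5.4774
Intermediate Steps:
c(G) = -2*G (c(G) = -4 + (G - 2)*(0 - 2) = -4 + (-2 + G)*(-2) = -4 + (4 - 2*G) = -2*G)
N = 318/2167 (N = (-2*(-42) - 402)/(-1531 - 636) = (84 - 402)/(-2167) = -318*(-1/2167) = 318/2167 ≈ 0.14675)
(1664/297 - 49/(-2283)) - N = (1664/297 - 49/(-2283)) - 1*318/2167 = (1664*(1/297) - 49*(-1/2283)) - 318/2167 = (1664/297 + 49/2283) - 318/2167 = 1271155/226017 - 318/2167 = 243883589/44525349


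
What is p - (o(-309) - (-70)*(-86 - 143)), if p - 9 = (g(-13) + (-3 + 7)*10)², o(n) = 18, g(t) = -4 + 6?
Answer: 17785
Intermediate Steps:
g(t) = 2
p = 1773 (p = 9 + (2 + (-3 + 7)*10)² = 9 + (2 + 4*10)² = 9 + (2 + 40)² = 9 + 42² = 9 + 1764 = 1773)
p - (o(-309) - (-70)*(-86 - 143)) = 1773 - (18 - (-70)*(-86 - 143)) = 1773 - (18 - (-70)*(-229)) = 1773 - (18 - 1*16030) = 1773 - (18 - 16030) = 1773 - 1*(-16012) = 1773 + 16012 = 17785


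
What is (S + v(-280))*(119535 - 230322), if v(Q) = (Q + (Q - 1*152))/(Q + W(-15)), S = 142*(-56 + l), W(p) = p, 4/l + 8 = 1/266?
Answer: 185851035258664/209155 ≈ 8.8858e+8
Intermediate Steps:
l = -1064/2127 (l = 4/(-8 + 1/266) = 4/(-2127/266) = 4*(-266/2127) = -1064/2127 ≈ -0.50023)
S = -17064992/2127 (S = 142*(-56 - 1064/2127) = 142*(-120176/2127) = -17064992/2127 ≈ -8023.0)
v(Q) = (-152 + 2*Q)/(-15 + Q) (v(Q) = (Q + (Q - 1*152))/(Q - 15) = (Q + (Q - 152))/(-15 + Q) = (Q + (-152 + Q))/(-15 + Q) = (-152 + 2*Q)/(-15 + Q))
(S + v(-280))*(119535 - 230322) = (-17064992/2127 + 2*(-76 - 280)/(-15 - 280))*(119535 - 230322) = (-17064992/2127 + 2*(-356)/(-295))*(-110787) = (-17064992/2127 + 2*(-1/295)*(-356))*(-110787) = (-17064992/2127 + 712/295)*(-110787) = -5032658216/627465*(-110787) = 185851035258664/209155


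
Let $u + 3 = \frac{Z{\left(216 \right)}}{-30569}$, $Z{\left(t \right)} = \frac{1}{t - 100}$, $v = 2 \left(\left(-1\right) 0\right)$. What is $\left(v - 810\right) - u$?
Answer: $- \frac{2861625227}{3546004} \approx -807.0$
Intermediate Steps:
$v = 0$ ($v = 2 \cdot 0 = 0$)
$Z{\left(t \right)} = \frac{1}{-100 + t}$
$u = - \frac{10638013}{3546004}$ ($u = -3 + \frac{1}{\left(-100 + 216\right) \left(-30569\right)} = -3 + \frac{1}{116} \left(- \frac{1}{30569}\right) = -3 - \frac{1}{3546004} = - \frac{10638013}{3546004} \approx -3.0$)
$\left(v - 810\right) - u = \left(0 - 810\right) - - \frac{10638013}{3546004} = \left(0 - 810\right) + \frac{10638013}{3546004} = -810 + \frac{10638013}{3546004} = - \frac{2861625227}{3546004}$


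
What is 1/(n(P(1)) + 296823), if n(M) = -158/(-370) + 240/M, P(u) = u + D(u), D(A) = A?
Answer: 185/54934534 ≈ 3.3676e-6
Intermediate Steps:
P(u) = 2*u (P(u) = u + u = 2*u)
n(M) = 79/185 + 240/M (n(M) = -158*(-1/370) + 240/M = 79/185 + 240/M)
1/(n(P(1)) + 296823) = 1/((79/185 + 240/((2*1))) + 296823) = 1/((79/185 + 240/2) + 296823) = 1/((79/185 + 240*(1/2)) + 296823) = 1/((79/185 + 120) + 296823) = 1/(22279/185 + 296823) = 1/(54934534/185) = 185/54934534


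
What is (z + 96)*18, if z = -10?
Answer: 1548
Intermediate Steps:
(z + 96)*18 = (-10 + 96)*18 = 86*18 = 1548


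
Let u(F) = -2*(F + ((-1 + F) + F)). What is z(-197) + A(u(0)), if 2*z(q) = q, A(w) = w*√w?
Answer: -197/2 + 2*√2 ≈ -95.672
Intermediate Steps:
u(F) = 2 - 6*F (u(F) = -2*(F + (-1 + 2*F)) = -2*(-1 + 3*F) = 2 - 6*F)
A(w) = w^(3/2)
z(q) = q/2
z(-197) + A(u(0)) = (½)*(-197) + (2 - 6*0)^(3/2) = -197/2 + (2 + 0)^(3/2) = -197/2 + 2^(3/2) = -197/2 + 2*√2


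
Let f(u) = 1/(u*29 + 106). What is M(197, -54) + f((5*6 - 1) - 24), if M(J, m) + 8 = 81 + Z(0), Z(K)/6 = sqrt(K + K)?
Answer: 18324/251 ≈ 73.004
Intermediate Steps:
f(u) = 1/(106 + 29*u) (f(u) = 1/(29*u + 106) = 1/(106 + 29*u))
Z(K) = 6*sqrt(2)*sqrt(K) (Z(K) = 6*sqrt(K + K) = 6*sqrt(2*K) = 6*(sqrt(2)*sqrt(K)) = 6*sqrt(2)*sqrt(K))
M(J, m) = 73 (M(J, m) = -8 + (81 + 6*sqrt(2)*sqrt(0)) = -8 + (81 + 6*sqrt(2)*0) = -8 + (81 + 0) = -8 + 81 = 73)
M(197, -54) + f((5*6 - 1) - 24) = 73 + 1/(106 + 29*((5*6 - 1) - 24)) = 73 + 1/(106 + 29*((30 - 1) - 24)) = 73 + 1/(106 + 29*(29 - 24)) = 73 + 1/(106 + 29*5) = 73 + 1/(106 + 145) = 73 + 1/251 = 18324/251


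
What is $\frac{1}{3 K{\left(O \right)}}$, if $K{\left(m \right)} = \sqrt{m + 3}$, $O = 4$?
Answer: $\frac{\sqrt{7}}{21} \approx 0.12599$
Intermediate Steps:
$K{\left(m \right)} = \sqrt{3 + m}$
$\frac{1}{3 K{\left(O \right)}} = \frac{1}{3 \sqrt{3 + 4}} = \frac{1}{3 \sqrt{7}} = \frac{\sqrt{7}}{21}$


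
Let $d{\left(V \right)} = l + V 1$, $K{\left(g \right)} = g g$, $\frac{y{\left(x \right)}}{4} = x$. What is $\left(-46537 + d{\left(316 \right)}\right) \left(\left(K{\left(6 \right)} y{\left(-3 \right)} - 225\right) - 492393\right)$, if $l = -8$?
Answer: $22793208450$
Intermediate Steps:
$y{\left(x \right)} = 4 x$
$K{\left(g \right)} = g^{2}$
$d{\left(V \right)} = -8 + V$ ($d{\left(V \right)} = -8 + V 1 = -8 + V$)
$\left(-46537 + d{\left(316 \right)}\right) \left(\left(K{\left(6 \right)} y{\left(-3 \right)} - 225\right) - 492393\right) = \left(-46537 + \left(-8 + 316\right)\right) \left(\left(6^{2} \cdot 4 \left(-3\right) - 225\right) - 492393\right) = \left(-46537 + 308\right) \left(\left(36 \left(-12\right) - 225\right) - 492393\right) = - 46229 \left(\left(-432 - 225\right) - 492393\right) = - 46229 \left(-657 - 492393\right) = \left(-46229\right) \left(-493050\right) = 22793208450$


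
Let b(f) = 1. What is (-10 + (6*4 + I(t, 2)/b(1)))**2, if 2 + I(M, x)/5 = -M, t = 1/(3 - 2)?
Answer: 1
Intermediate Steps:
t = 1 (t = 1/1 = 1)
I(M, x) = -10 - 5*M (I(M, x) = -10 + 5*(-M) = -10 - 5*M)
(-10 + (6*4 + I(t, 2)/b(1)))**2 = (-10 + (6*4 + (-10 - 5*1)/1))**2 = (-10 + (24 + (-10 - 5)*1))**2 = (-10 + (24 - 15*1))**2 = (-10 + (24 - 15))**2 = (-10 + 9)**2 = (-1)**2 = 1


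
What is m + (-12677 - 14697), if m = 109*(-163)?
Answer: -45141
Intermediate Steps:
m = -17767
m + (-12677 - 14697) = -17767 + (-12677 - 14697) = -17767 - 27374 = -45141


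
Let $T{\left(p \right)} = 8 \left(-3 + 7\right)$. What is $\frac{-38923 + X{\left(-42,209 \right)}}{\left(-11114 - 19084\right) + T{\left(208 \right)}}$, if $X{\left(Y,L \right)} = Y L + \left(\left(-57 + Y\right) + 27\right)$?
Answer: $\frac{47773}{30166} \approx 1.5837$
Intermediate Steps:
$T{\left(p \right)} = 32$ ($T{\left(p \right)} = 8 \cdot 4 = 32$)
$X{\left(Y,L \right)} = -30 + Y + L Y$ ($X{\left(Y,L \right)} = L Y + \left(-30 + Y\right) = -30 + Y + L Y$)
$\frac{-38923 + X{\left(-42,209 \right)}}{\left(-11114 - 19084\right) + T{\left(208 \right)}} = \frac{-38923 - 8850}{\left(-11114 - 19084\right) + 32} = \frac{-38923 - 8850}{-30198 + 32} = \frac{-38923 - 8850}{-30166} = \left(-47773\right) \left(- \frac{1}{30166}\right) = \frac{47773}{30166}$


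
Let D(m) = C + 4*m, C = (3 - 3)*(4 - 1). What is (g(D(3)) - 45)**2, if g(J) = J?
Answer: 1089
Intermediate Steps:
C = 0 (C = 0*3 = 0)
D(m) = 4*m (D(m) = 0 + 4*m = 4*m)
(g(D(3)) - 45)**2 = (4*3 - 45)**2 = (12 - 45)**2 = (-33)**2 = 1089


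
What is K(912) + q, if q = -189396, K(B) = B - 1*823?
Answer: -189307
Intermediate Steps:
K(B) = -823 + B (K(B) = B - 823 = -823 + B)
K(912) + q = (-823 + 912) - 189396 = 89 - 189396 = -189307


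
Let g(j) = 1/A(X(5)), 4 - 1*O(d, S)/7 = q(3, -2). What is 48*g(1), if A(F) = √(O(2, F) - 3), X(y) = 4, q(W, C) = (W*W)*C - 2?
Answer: 16*√165/55 ≈ 3.7368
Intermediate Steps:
q(W, C) = -2 + C*W² (q(W, C) = W²*C - 2 = C*W² - 2 = -2 + C*W²)
O(d, S) = 168 (O(d, S) = 28 - 7*(-2 - 2*3²) = 28 - 7*(-2 - 2*9) = 28 - 7*(-2 - 18) = 28 - 7*(-20) = 28 + 140 = 168)
A(F) = √165 (A(F) = √(168 - 3) = √165)
g(j) = √165/165 (g(j) = 1/(√165) = √165/165)
48*g(1) = 48*(√165/165) = 16*√165/55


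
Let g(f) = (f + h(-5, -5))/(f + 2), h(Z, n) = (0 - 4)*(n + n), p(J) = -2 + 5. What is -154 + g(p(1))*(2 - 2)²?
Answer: -154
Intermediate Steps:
p(J) = 3
h(Z, n) = -8*n
g(f) = (40 + f)/(2 + f) (g(f) = (f - 8*(-5))/(f + 2) = (f + 40)/(2 + f) = (40 + f)/(2 + f))
-154 + g(p(1))*(2 - 2)² = -154 + ((40 + 3)/(2 + 3))*(2 - 2)² = -154 + (43/5)*0² = -154 + ((⅕)*43)*0 = -154 + (43/5)*0 = -154 + 0 = -154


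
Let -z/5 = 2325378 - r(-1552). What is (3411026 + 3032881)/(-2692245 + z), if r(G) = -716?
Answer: -6443907/14322715 ≈ -0.44991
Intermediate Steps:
z = -11630470 (z = -5*(2325378 - 1*(-716)) = -5*(2325378 + 716) = -5*2326094 = -11630470)
(3411026 + 3032881)/(-2692245 + z) = (3411026 + 3032881)/(-2692245 - 11630470) = 6443907/(-14322715) = 6443907*(-1/14322715) = -6443907/14322715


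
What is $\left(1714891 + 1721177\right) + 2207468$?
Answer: $5643536$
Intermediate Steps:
$\left(1714891 + 1721177\right) + 2207468 = 3436068 + 2207468 = 5643536$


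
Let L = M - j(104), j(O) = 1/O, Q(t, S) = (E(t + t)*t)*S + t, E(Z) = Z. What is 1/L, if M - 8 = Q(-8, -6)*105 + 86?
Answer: -104/8464145 ≈ -1.2287e-5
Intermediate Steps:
Q(t, S) = t + 2*S*t**2 (Q(t, S) = ((t + t)*t)*S + t = ((2*t)*t)*S + t = (2*t**2)*S + t = 2*S*t**2 + t = t + 2*S*t**2)
M = -81386 (M = 8 + (-8*(1 + 2*(-6)*(-8))*105 + 86) = 8 + (-8*(1 + 96)*105 + 86) = 8 + (-8*97*105 + 86) = 8 + (-776*105 + 86) = 8 + (-81480 + 86) = 8 - 81394 = -81386)
L = -8464145/104 (L = -81386 - 1/104 = -8464145/104 ≈ -81386.)
1/L = 1/(-8464145/104) = -104/8464145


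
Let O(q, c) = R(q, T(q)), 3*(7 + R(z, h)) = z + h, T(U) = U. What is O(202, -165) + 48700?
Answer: 146483/3 ≈ 48828.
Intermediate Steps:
R(z, h) = -7 + h/3 + z/3 (R(z, h) = -7 + (z + h)/3 = -7 + (h + z)/3 = -7 + (h/3 + z/3) = -7 + h/3 + z/3)
O(q, c) = -7 + 2*q/3 (O(q, c) = -7 + q/3 + q/3 = -7 + 2*q/3)
O(202, -165) + 48700 = (-7 + (⅔)*202) + 48700 = (-7 + 404/3) + 48700 = 383/3 + 48700 = 146483/3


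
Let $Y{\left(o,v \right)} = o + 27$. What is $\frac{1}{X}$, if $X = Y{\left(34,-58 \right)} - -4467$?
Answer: $\frac{1}{4528} \approx 0.00022085$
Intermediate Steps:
$Y{\left(o,v \right)} = 27 + o$
$X = 4528$ ($X = \left(27 + 34\right) - -4467 = 61 + 4467 = 4528$)
$\frac{1}{X} = \frac{1}{4528}$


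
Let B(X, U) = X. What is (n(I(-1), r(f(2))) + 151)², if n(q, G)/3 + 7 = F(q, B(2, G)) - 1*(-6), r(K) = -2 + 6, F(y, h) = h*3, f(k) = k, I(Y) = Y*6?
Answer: 27556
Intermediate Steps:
I(Y) = 6*Y
F(y, h) = 3*h
r(K) = 4
n(q, G) = 15 (n(q, G) = -21 + 3*(3*2 - 1*(-6)) = -21 + 3*(6 + 6) = -21 + 3*12 = -21 + 36 = 15)
(n(I(-1), r(f(2))) + 151)² = (15 + 151)² = 166² = 27556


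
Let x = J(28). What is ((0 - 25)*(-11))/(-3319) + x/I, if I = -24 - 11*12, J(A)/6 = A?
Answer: -50041/43147 ≈ -1.1598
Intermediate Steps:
J(A) = 6*A
x = 168 (x = 6*28 = 168)
I = -156 (I = -24 - 132 = -156)
((0 - 25)*(-11))/(-3319) + x/I = ((0 - 25)*(-11))/(-3319) + 168/(-156) = -25*(-11)*(-1/3319) + 168*(-1/156) = 275*(-1/3319) - 14/13 = -275/3319 - 14/13 = -50041/43147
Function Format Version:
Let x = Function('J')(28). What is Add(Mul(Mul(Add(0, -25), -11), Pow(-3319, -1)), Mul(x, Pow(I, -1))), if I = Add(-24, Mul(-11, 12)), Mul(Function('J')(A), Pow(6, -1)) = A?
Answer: Rational(-50041, 43147) ≈ -1.1598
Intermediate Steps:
Function('J')(A) = Mul(6, A)
x = 168 (x = Mul(6, 28) = 168)
I = -156 (I = Add(-24, -132) = -156)
Add(Mul(Mul(Add(0, -25), -11), Pow(-3319, -1)), Mul(x, Pow(I, -1))) = Add(Mul(Mul(Add(0, -25), -11), Pow(-3319, -1)), Mul(168, Pow(-156, -1))) = Add(Mul(Mul(-25, -11), Rational(-1, 3319)), Mul(168, Rational(-1, 156))) = Add(Mul(275, Rational(-1, 3319)), Rational(-14, 13)) = Add(Rational(-275, 3319), Rational(-14, 13)) = Rational(-50041, 43147)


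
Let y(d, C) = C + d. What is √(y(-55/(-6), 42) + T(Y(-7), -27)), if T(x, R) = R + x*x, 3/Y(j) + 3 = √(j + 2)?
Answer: √6*√((317 - 435*I*√5)/(2 - 3*I*√5))/6 ≈ 4.935 + 0.062417*I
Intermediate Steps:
Y(j) = 3/(-3 + √(2 + j)) (Y(j) = 3/(-3 + √(j + 2)) = 3/(-3 + √(2 + j)))
T(x, R) = R + x²
√(y(-55/(-6), 42) + T(Y(-7), -27)) = √((42 - 55/(-6)) + (-27 + (3/(-3 + √(2 - 7)))²)) = √((42 - 55*(-⅙)) + (-27 + (3/(-3 + √(-5)))²)) = √((42 + 55/6) + (-27 + (3/(-3 + I*√5))²)) = √(307/6 + (-27 + 9/(-3 + I*√5)²)) = √(145/6 + 9/(-3 + I*√5)²)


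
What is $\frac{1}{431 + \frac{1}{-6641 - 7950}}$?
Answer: $\frac{14591}{6288720} \approx 0.0023202$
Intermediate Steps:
$\frac{1}{431 + \frac{1}{-6641 - 7950}} = \frac{1}{431 + \frac{1}{-14591}} = \frac{1}{431 - \frac{1}{14591}} = \frac{1}{\frac{6288720}{14591}} = \frac{14591}{6288720}$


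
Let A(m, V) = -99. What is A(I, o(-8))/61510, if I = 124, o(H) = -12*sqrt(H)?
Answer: -99/61510 ≈ -0.0016095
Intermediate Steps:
A(I, o(-8))/61510 = -99/61510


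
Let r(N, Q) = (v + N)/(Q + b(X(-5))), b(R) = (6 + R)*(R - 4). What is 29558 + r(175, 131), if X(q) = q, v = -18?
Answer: 3606233/122 ≈ 29559.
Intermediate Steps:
b(R) = (-4 + R)*(6 + R) (b(R) = (6 + R)*(-4 + R) = (-4 + R)*(6 + R))
r(N, Q) = (-18 + N)/(-9 + Q) (r(N, Q) = (-18 + N)/(Q + (-24 + (-5)² + 2*(-5))) = (-18 + N)/(Q + (-24 + 25 - 10)) = (-18 + N)/(Q - 9) = (-18 + N)/(-9 + Q))
29558 + r(175, 131) = 29558 + (-18 + 175)/(-9 + 131) = 29558 + 157/122 = 3606233/122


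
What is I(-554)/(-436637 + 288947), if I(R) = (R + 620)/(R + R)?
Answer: 11/27273420 ≈ 4.0332e-7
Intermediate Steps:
I(R) = (620 + R)/(2*R) (I(R) = (620 + R)/((2*R)) = (620 + R)*(1/(2*R)) = (620 + R)/(2*R))
I(-554)/(-436637 + 288947) = ((1/2)*(620 - 554)/(-554))/(-436637 + 288947) = ((1/2)*(-1/554)*66)/(-147690) = -33/554*(-1/147690) = 11/27273420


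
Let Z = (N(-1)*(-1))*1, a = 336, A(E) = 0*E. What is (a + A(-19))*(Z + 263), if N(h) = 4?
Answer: 87024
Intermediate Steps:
A(E) = 0
Z = -4 (Z = (4*(-1))*1 = -4*1 = -4)
(a + A(-19))*(Z + 263) = (336 + 0)*(-4 + 263) = 336*259 = 87024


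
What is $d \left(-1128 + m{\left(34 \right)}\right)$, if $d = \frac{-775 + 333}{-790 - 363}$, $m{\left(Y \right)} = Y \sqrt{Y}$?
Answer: $- \frac{498576}{1153} + \frac{15028 \sqrt{34}}{1153} \approx -356.42$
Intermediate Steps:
$m{\left(Y \right)} = Y^{\frac{3}{2}}$
$d = \frac{442}{1153}$ ($d = - \frac{442}{-1153} = \left(-442\right) \left(- \frac{1}{1153}\right) = \frac{442}{1153} \approx 0.38335$)
$d \left(-1128 + m{\left(34 \right)}\right) = \frac{442 \left(-1128 + 34^{\frac{3}{2}}\right)}{1153} = \frac{442 \left(-1128 + 34 \sqrt{34}\right)}{1153} = - \frac{498576}{1153} + \frac{15028 \sqrt{34}}{1153}$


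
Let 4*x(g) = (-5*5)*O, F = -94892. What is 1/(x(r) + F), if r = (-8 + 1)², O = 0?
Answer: -1/94892 ≈ -1.0538e-5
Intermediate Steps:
r = 49 (r = (-7)² = 49)
x(g) = 0 (x(g) = (-5*5*0)/4 = (-25*0)/4 = (¼)*0 = 0)
1/(x(r) + F) = 1/(0 - 94892) = 1/(-94892) = -1/94892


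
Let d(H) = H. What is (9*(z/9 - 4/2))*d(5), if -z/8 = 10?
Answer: -490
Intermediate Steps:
z = -80 (z = -8*10 = -80)
(9*(z/9 - 4/2))*d(5) = (9*(-80/9 - 4/2))*5 = (9*(-80*1/9 - 4*1/2))*5 = (9*(-80/9 - 2))*5 = (9*(-98/9))*5 = -98*5 = -490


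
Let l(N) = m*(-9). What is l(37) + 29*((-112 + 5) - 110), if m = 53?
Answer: -6770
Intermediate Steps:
l(N) = -477 (l(N) = 53*(-9) = -477)
l(37) + 29*((-112 + 5) - 110) = -477 + 29*((-112 + 5) - 110) = -477 + 29*(-107 - 110) = -477 + 29*(-217) = -477 - 6293 = -6770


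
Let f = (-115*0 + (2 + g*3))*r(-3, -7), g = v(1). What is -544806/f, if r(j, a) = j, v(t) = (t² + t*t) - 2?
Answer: 90801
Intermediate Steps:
v(t) = -2 + 2*t² (v(t) = (t² + t²) - 2 = 2*t² - 2 = -2 + 2*t²)
g = 0 (g = -2 + 2*1² = -2 + 2*1 = -2 + 2 = 0)
f = -6 (f = (-115*0 + (2 + 0*3))*(-3) = (0 + (2 + 0))*(-3) = (0 + 2)*(-3) = 2*(-3) = -6)
-544806/f = -544806/(-6) = -544806*(-⅙) = 90801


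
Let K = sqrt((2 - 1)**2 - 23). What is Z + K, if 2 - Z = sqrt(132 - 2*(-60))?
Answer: 2 - 6*sqrt(7) + I*sqrt(22) ≈ -13.875 + 4.6904*I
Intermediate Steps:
Z = 2 - 6*sqrt(7) (Z = 2 - sqrt(132 - 2*(-60)) = 2 - sqrt(132 + 120) = 2 - sqrt(252) = 2 - 6*sqrt(7) ≈ -13.875)
K = I*sqrt(22) (K = sqrt(1**2 - 23) = sqrt(1 - 23) = sqrt(-22) = I*sqrt(22) ≈ 4.6904*I)
Z + K = (2 - 6*sqrt(7)) + I*sqrt(22) = 2 - 6*sqrt(7) + I*sqrt(22)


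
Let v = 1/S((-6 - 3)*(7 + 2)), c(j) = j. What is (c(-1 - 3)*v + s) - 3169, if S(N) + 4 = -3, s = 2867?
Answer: -2110/7 ≈ -301.43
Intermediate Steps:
S(N) = -7 (S(N) = -4 - 3 = -7)
v = -1/7 (v = 1/(-7) = -1/7 ≈ -0.14286)
(c(-1 - 3)*v + s) - 3169 = ((-1 - 3)*(-1/7) + 2867) - 3169 = (-4*(-1/7) + 2867) - 3169 = (4/7 + 2867) - 3169 = 20073/7 - 3169 = -2110/7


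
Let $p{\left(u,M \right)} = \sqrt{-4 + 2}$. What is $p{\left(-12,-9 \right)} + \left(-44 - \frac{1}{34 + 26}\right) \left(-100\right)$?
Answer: $\frac{13205}{3} + i \sqrt{2} \approx 4401.7 + 1.4142 i$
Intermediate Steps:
$p{\left(u,M \right)} = i \sqrt{2}$ ($p{\left(u,M \right)} = \sqrt{-2} = i \sqrt{2}$)
$p{\left(-12,-9 \right)} + \left(-44 - \frac{1}{34 + 26}\right) \left(-100\right) = i \sqrt{2} + \left(-44 - \frac{1}{34 + 26}\right) \left(-100\right) = i \sqrt{2} + \left(-44 - \frac{1}{60}\right) \left(-100\right) = i \sqrt{2} - - \frac{13205}{3} = i \sqrt{2} + \frac{13205}{3} = \frac{13205}{3} + i \sqrt{2}$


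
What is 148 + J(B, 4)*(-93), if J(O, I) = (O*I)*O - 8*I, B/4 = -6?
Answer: -211148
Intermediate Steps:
B = -24 (B = 4*(-6) = -24)
J(O, I) = -8*I + I*O² (J(O, I) = (I*O)*O - 8*I = I*O² - 8*I = -8*I + I*O²)
148 + J(B, 4)*(-93) = 148 + (4*(-8 + (-24)²))*(-93) = 148 + (4*(-8 + 576))*(-93) = 148 + (4*568)*(-93) = 148 + 2272*(-93) = 148 - 211296 = -211148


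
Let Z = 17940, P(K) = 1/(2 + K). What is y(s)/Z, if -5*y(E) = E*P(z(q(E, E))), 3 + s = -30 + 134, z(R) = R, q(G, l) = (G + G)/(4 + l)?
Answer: -707/2463760 ≈ -0.00028696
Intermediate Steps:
q(G, l) = 2*G/(4 + l) (q(G, l) = (2*G)/(4 + l) = 2*G/(4 + l))
s = 101 (s = -3 + (-30 + 134) = -3 + 104 = 101)
y(E) = -E/(5*(2 + 2*E/(4 + E)))
y(s)/Z = -1*101*(4 + 101)/(40 + 20*101)/17940 = -1*101*105/(40 + 2020)*(1/17940) = -1*101*105/2060*(1/17940) = -1*101*1/2060*105*(1/17940) = -2121/412*1/17940 = -707/2463760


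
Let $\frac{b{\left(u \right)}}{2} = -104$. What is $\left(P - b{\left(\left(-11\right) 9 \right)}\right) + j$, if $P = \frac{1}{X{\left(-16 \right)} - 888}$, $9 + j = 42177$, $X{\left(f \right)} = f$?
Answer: $\frac{38307903}{904} \approx 42376.0$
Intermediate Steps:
$b{\left(u \right)} = -208$ ($b{\left(u \right)} = 2 \left(-104\right) = -208$)
$j = 42168$ ($j = -9 + 42177 = 42168$)
$P = - \frac{1}{904}$ ($P = \frac{1}{-16 - 888} = \frac{1}{-904} = - \frac{1}{904} \approx -0.0011062$)
$\left(P - b{\left(\left(-11\right) 9 \right)}\right) + j = \left(- \frac{1}{904} - -208\right) + 42168 = \left(- \frac{1}{904} + 208\right) + 42168 = \frac{188031}{904} + 42168 = \frac{38307903}{904}$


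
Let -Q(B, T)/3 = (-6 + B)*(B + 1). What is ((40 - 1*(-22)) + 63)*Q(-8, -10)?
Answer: -36750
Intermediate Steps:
Q(B, T) = -3*(1 + B)*(-6 + B) (Q(B, T) = -3*(-6 + B)*(B + 1) = -3*(-6 + B)*(1 + B) = -3*(1 + B)*(-6 + B))
((40 - 1*(-22)) + 63)*Q(-8, -10) = ((40 - 1*(-22)) + 63)*(18 - 3*(-8)² + 15*(-8)) = ((40 + 22) + 63)*(18 - 3*64 - 120) = (62 + 63)*(18 - 192 - 120) = 125*(-294) = -36750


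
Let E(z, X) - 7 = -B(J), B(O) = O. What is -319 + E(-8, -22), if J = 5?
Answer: -317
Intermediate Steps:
E(z, X) = 2 (E(z, X) = 7 - 1*5 = 7 - 5 = 2)
-319 + E(-8, -22) = -319 + 2 = -317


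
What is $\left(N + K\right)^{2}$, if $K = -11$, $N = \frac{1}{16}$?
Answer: $\frac{30625}{256} \approx 119.63$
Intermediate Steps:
$N = \frac{1}{16} \approx 0.0625$
$\left(N + K\right)^{2} = \left(\frac{1}{16} - 11\right)^{2} = \left(- \frac{175}{16}\right)^{2} = \frac{30625}{256}$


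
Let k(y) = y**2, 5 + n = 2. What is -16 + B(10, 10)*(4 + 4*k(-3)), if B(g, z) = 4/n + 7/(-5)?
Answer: -376/3 ≈ -125.33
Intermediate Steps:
n = -3 (n = -5 + 2 = -3)
B(g, z) = -41/15 (B(g, z) = 4/(-3) + 7/(-5) = 4*(-1/3) + 7*(-1/5) = -4/3 - 7/5 = -41/15)
-16 + B(10, 10)*(4 + 4*k(-3)) = -16 - 41*(4 + 4*(-3)**2)/15 = -16 - 41*(4 + 4*9)/15 = -16 - 41*(4 + 36)/15 = -16 - 41/15*40 = -16 - 328/3 = -376/3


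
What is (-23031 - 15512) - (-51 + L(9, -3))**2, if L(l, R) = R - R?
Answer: -41144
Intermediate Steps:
L(l, R) = 0
(-23031 - 15512) - (-51 + L(9, -3))**2 = (-23031 - 15512) - (-51 + 0)**2 = -38543 - 1*(-51)**2 = -38543 - 1*2601 = -38543 - 2601 = -41144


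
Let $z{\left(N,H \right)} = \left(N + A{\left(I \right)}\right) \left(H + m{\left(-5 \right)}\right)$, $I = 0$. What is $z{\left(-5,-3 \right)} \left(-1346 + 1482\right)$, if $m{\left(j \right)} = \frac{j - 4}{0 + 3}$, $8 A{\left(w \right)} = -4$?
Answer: $4488$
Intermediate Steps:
$A{\left(w \right)} = - \frac{1}{2}$ ($A{\left(w \right)} = \frac{1}{8} \left(-4\right) = - \frac{1}{2}$)
$m{\left(j \right)} = - \frac{4}{3} + \frac{j}{3}$ ($m{\left(j \right)} = \frac{-4 + j}{3} = \left(-4 + j\right) \frac{1}{3} = - \frac{4}{3} + \frac{j}{3}$)
$z{\left(N,H \right)} = \left(-3 + H\right) \left(- \frac{1}{2} + N\right)$ ($z{\left(N,H \right)} = \left(N - \frac{1}{2}\right) \left(H + \left(- \frac{4}{3} + \frac{1}{3} \left(-5\right)\right)\right) = \left(- \frac{1}{2} + N\right) \left(H - 3\right) = \left(- \frac{1}{2} + N\right) \left(-3 + H\right) = \left(-3 + H\right) \left(- \frac{1}{2} + N\right)$)
$z{\left(-5,-3 \right)} \left(-1346 + 1482\right) = \left(\frac{3}{2} - -15 - - \frac{3}{2} - -15\right) \left(-1346 + 1482\right) = \left(\frac{3}{2} + 15 + \frac{3}{2} + 15\right) 136 = 33 \cdot 136 = 4488$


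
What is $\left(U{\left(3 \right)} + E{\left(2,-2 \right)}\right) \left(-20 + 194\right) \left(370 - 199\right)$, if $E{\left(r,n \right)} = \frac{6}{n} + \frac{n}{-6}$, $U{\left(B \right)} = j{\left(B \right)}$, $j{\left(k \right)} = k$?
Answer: $9918$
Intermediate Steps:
$U{\left(B \right)} = B$
$E{\left(r,n \right)} = \frac{6}{n} - \frac{n}{6}$ ($E{\left(r,n \right)} = \frac{6}{n} + n \left(- \frac{1}{6}\right) = \frac{6}{n} - \frac{n}{6}$)
$\left(U{\left(3 \right)} + E{\left(2,-2 \right)}\right) \left(-20 + 194\right) \left(370 - 199\right) = \left(3 + \left(\frac{6}{-2} - - \frac{1}{3}\right)\right) \left(-20 + 194\right) \left(370 - 199\right) = \left(3 + \left(6 \left(- \frac{1}{2}\right) + \frac{1}{3}\right)\right) 174 \cdot 171 = \left(3 + \left(-3 + \frac{1}{3}\right)\right) 174 \cdot 171 = \left(3 - \frac{8}{3}\right) 174 \cdot 171 = \frac{1}{3} \cdot 174 \cdot 171 = 58 \cdot 171 = 9918$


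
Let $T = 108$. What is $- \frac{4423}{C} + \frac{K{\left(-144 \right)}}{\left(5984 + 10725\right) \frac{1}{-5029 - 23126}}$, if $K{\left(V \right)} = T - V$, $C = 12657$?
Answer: $- \frac{12839439761}{30212259} \approx -424.97$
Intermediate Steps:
$K{\left(V \right)} = 108 - V$
$- \frac{4423}{C} + \frac{K{\left(-144 \right)}}{\left(5984 + 10725\right) \frac{1}{-5029 - 23126}} = - \frac{4423}{12657} + \frac{108 - -144}{\left(5984 + 10725\right) \frac{1}{-5029 - 23126}} = \left(-4423\right) \frac{1}{12657} + \frac{108 + 144}{16709 \frac{1}{-28155}} = - \frac{4423}{12657} + \frac{252}{16709 \left(- \frac{1}{28155}\right)} = - \frac{4423}{12657} + \frac{252}{- \frac{16709}{28155}} = - \frac{4423}{12657} + 252 \left(- \frac{28155}{16709}\right) = - \frac{4423}{12657} - \frac{1013580}{2387} = - \frac{12839439761}{30212259}$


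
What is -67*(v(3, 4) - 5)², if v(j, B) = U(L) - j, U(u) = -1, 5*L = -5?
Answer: -5427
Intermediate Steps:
L = -1 (L = (⅕)*(-5) = -1)
v(j, B) = -1 - j
-67*(v(3, 4) - 5)² = -67*((-1 - 1*3) - 5)² = -67*((-1 - 3) - 5)² = -67*(-4 - 5)² = -67*(-9)² = -67*81 = -5427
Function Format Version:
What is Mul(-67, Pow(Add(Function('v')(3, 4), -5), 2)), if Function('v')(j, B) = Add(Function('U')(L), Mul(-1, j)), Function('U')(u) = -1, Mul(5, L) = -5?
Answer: -5427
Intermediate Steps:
L = -1 (L = Mul(Rational(1, 5), -5) = -1)
Function('v')(j, B) = Add(-1, Mul(-1, j))
Mul(-67, Pow(Add(Function('v')(3, 4), -5), 2)) = Mul(-67, Pow(Add(Add(-1, Mul(-1, 3)), -5), 2)) = Mul(-67, Pow(Add(Add(-1, -3), -5), 2)) = Mul(-67, Pow(Add(-4, -5), 2)) = Mul(-67, Pow(-9, 2)) = Mul(-67, 81) = -5427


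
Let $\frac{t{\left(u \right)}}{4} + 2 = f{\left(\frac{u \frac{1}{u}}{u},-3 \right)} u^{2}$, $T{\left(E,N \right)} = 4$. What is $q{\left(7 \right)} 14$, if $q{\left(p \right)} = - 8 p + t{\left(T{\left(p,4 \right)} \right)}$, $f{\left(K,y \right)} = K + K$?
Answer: $-448$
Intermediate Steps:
$f{\left(K,y \right)} = 2 K$
$t{\left(u \right)} = -8 + 8 u$ ($t{\left(u \right)} = -8 + 4 \cdot 2 \frac{u \frac{1}{u}}{u} u^{2} = -8 + 4 \cdot 2 \cdot 1 \frac{1}{u} u^{2} = -8 + 4 \frac{2}{u} u^{2} = -8 + 4 \cdot 2 u = -8 + 8 u$)
$q{\left(p \right)} = 24 - 8 p$ ($q{\left(p \right)} = - 8 p + \left(-8 + 8 \cdot 4\right) = - 8 p + \left(-8 + 32\right) = - 8 p + 24 = 24 - 8 p$)
$q{\left(7 \right)} 14 = \left(24 - 56\right) 14 = \left(-32\right) 14 = -448$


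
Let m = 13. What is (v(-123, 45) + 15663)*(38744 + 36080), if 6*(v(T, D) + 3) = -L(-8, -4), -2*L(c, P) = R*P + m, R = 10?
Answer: 1171575486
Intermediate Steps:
L(c, P) = -13/2 - 5*P (L(c, P) = -(10*P + 13)/2 = -(13 + 10*P)/2 = -13/2 - 5*P)
v(T, D) = -21/4 (v(T, D) = -3 + (-(-13/2 - 5*(-4)))/6 = -3 + (-(-13/2 + 20))/6 = -3 + (-1*27/2)/6 = -3 + (1/6)*(-27/2) = -3 - 9/4 = -21/4)
(v(-123, 45) + 15663)*(38744 + 36080) = (-21/4 + 15663)*(38744 + 36080) = (62631/4)*74824 = 1171575486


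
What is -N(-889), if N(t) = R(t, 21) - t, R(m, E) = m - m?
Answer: -889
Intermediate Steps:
R(m, E) = 0
N(t) = -t (N(t) = 0 - t = -t)
-N(-889) = -(-1)*(-889) = -1*889 = -889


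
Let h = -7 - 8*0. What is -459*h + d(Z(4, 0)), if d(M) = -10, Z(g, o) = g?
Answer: 3203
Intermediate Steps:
h = -7 (h = -7 + 0 = -7)
-459*h + d(Z(4, 0)) = -459*(-7) - 10 = 3213 - 10 = 3203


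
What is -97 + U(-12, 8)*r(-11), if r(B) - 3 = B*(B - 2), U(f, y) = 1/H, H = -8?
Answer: -461/4 ≈ -115.25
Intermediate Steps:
U(f, y) = -1/8 (U(f, y) = 1/(-8) = -1/8)
r(B) = 3 + B*(-2 + B) (r(B) = 3 + B*(B - 2) = 3 + B*(-2 + B))
-97 + U(-12, 8)*r(-11) = -97 - (3 + (-11)**2 - 2*(-11))/8 = -97 - (3 + 121 + 22)/8 = -97 - 1/8*146 = -97 - 73/4 = -461/4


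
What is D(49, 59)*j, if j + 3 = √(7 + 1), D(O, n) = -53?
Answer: 159 - 106*√2 ≈ 9.0934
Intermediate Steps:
j = -3 + 2*√2 (j = -3 + √(7 + 1) = -3 + √8 = -3 + 2*√2 ≈ -0.17157)
D(49, 59)*j = -53*(-3 + 2*√2) = 159 - 106*√2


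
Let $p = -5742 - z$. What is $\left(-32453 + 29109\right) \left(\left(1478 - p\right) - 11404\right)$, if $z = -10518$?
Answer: $49163488$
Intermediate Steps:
$p = 4776$ ($p = -5742 - -10518 = -5742 + 10518 = 4776$)
$\left(-32453 + 29109\right) \left(\left(1478 - p\right) - 11404\right) = \left(-32453 + 29109\right) \left(\left(1478 - 4776\right) - 11404\right) = - 3344 \left(\left(1478 - 4776\right) - 11404\right) = - 3344 \left(-3298 - 11404\right) = \left(-3344\right) \left(-14702\right) = 49163488$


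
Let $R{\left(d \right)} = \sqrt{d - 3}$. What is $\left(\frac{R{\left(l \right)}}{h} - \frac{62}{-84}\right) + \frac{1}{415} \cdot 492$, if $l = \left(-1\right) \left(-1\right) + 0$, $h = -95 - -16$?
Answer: $\frac{33529}{17430} - \frac{i \sqrt{2}}{79} \approx 1.9236 - 0.017901 i$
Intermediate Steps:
$h = -79$ ($h = -95 + 16 = -79$)
$l = 1$ ($l = 1 + 0 = 1$)
$R{\left(d \right)} = \sqrt{-3 + d}$
$\left(\frac{R{\left(l \right)}}{h} - \frac{62}{-84}\right) + \frac{1}{415} \cdot 492 = \left(\frac{\sqrt{-3 + 1}}{-79} - \frac{62}{-84}\right) + \frac{1}{415} \cdot 492 = \left(\sqrt{-2} \left(- \frac{1}{79}\right) - - \frac{31}{42}\right) + \frac{1}{415} \cdot 492 = \left(i \sqrt{2} \left(- \frac{1}{79}\right) + \frac{31}{42}\right) + \frac{492}{415} = \left(- \frac{i \sqrt{2}}{79} + \frac{31}{42}\right) + \frac{492}{415} = \left(\frac{31}{42} - \frac{i \sqrt{2}}{79}\right) + \frac{492}{415} = \frac{33529}{17430} - \frac{i \sqrt{2}}{79}$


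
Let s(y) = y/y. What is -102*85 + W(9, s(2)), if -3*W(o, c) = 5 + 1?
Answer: -8672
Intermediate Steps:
s(y) = 1
W(o, c) = -2 (W(o, c) = -(5 + 1)/3 = -1/3*6 = -2)
-102*85 + W(9, s(2)) = -102*85 - 2 = -8670 - 2 = -8672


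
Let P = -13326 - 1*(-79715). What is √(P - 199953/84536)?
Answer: √118605287684834/42268 ≈ 257.66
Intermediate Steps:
P = 66389 (P = -13326 + 79715 = 66389)
√(P - 199953/84536) = √(66389 - 199953/84536) = √(5612060551/84536) = √118605287684834/42268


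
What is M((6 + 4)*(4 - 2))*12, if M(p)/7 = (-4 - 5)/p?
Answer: -189/5 ≈ -37.800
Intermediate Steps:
M(p) = -63/p (M(p) = 7*((-4 - 5)/p) = 7*(-9/p) = -63/p)
M((6 + 4)*(4 - 2))*12 = -63*1/((4 - 2)*(6 + 4))*12 = -63/(10*2)*12 = -63/20*12 = -189/5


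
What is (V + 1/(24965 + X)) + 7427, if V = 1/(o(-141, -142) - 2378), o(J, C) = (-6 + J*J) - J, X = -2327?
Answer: 741379942516/99822261 ≈ 7427.0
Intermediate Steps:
o(J, C) = -6 + J² - J (o(J, C) = (-6 + J²) - J = -6 + J² - J)
V = 1/17638 (V = 1/((-6 + (-141)² - 1*(-141)) - 2378) = 1/((-6 + 19881 + 141) - 2378) = 1/(20016 - 2378) = 1/17638 ≈ 5.6696e-5)
(V + 1/(24965 + X)) + 7427 = (1/17638 + 1/(24965 - 2327)) + 7427 = (1/17638 + 1/22638) + 7427 = 10069/99822261 + 7427 = 741379942516/99822261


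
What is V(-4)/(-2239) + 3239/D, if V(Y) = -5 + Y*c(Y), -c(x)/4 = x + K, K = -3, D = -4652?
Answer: -6707837/10415828 ≈ -0.64400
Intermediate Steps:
c(x) = 12 - 4*x (c(x) = -4*(x - 3) = -4*(-3 + x) = 12 - 4*x)
V(Y) = -5 + Y*(12 - 4*Y)
V(-4)/(-2239) + 3239/D = (-5 - 4*(-4)*(-3 - 4))/(-2239) + 3239/(-4652) = (-5 - 4*(-4)*(-7))*(-1/2239) + 3239*(-1/4652) = (-5 - 112)*(-1/2239) - 3239/4652 = -117*(-1/2239) - 3239/4652 = 117/2239 - 3239/4652 = -6707837/10415828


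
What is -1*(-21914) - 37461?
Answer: -15547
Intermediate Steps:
-1*(-21914) - 37461 = 21914 - 37461 = -15547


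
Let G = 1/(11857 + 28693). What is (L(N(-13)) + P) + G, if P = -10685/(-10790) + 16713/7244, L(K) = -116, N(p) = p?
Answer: -17860537072487/158474995900 ≈ -112.70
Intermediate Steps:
P = 25773541/7816276 (P = -10685*(-1/10790) + 16713*(1/7244) = 2137/2158 + 16713/7244 = 25773541/7816276 ≈ 3.2974)
G = 1/40550 ≈ 2.4661e-5
(L(N(-13)) + P) + G = (-116 + 25773541/7816276) + 1/40550 = -880914475/7816276 + 1/40550 = -17860537072487/158474995900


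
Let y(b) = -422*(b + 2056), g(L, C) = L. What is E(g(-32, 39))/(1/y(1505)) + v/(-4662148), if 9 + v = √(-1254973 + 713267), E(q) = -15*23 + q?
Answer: 2641264114900641/4662148 - I*√541706/4662148 ≈ 5.6653e+8 - 0.00015787*I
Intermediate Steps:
E(q) = -345 + q
v = -9 + I*√541706 (v = -9 + √(-1254973 + 713267) = -9 + √(-541706) = -9 + I*√541706 ≈ -9.0 + 736.01*I)
y(b) = -867632 - 422*b (y(b) = -422*(2056 + b) = -867632 - 422*b)
E(g(-32, 39))/(1/y(1505)) + v/(-4662148) = (-345 - 32)/(1/(-867632 - 422*1505)) + (-9 + I*√541706)/(-4662148) = -377/(1/(-867632 - 635110)) + (-9 + I*√541706)*(-1/4662148) = -377/(1/(-1502742)) + (9/4662148 - I*√541706/4662148) = -377/(-1/1502742) + (9/4662148 - I*√541706/4662148) = -377*(-1502742) + (9/4662148 - I*√541706/4662148) = 566533734 + (9/4662148 - I*√541706/4662148) = 2641264114900641/4662148 - I*√541706/4662148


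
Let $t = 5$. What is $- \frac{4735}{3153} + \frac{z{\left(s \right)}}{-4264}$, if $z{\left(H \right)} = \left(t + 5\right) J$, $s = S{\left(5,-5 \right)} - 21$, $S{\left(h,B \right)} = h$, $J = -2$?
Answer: $- \frac{5031745}{3361098} \approx -1.4971$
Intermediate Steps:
$s = -16$ ($s = 5 - 21 = -16$)
$z{\left(H \right)} = -20$ ($z{\left(H \right)} = \left(5 + 5\right) \left(-2\right) = 10 \left(-2\right) = -20$)
$- \frac{4735}{3153} + \frac{z{\left(s \right)}}{-4264} = - \frac{4735}{3153} - \frac{20}{-4264} = \left(-4735\right) \frac{1}{3153} - - \frac{5}{1066} = - \frac{4735}{3153} + \frac{5}{1066} = - \frac{5031745}{3361098}$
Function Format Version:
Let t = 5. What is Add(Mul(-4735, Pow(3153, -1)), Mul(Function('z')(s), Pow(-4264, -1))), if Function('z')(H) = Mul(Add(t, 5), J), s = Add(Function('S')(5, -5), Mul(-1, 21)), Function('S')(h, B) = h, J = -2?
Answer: Rational(-5031745, 3361098) ≈ -1.4971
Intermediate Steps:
s = -16 (s = Add(5, Mul(-1, 21)) = Add(5, -21) = -16)
Function('z')(H) = -20 (Function('z')(H) = Mul(Add(5, 5), -2) = Mul(10, -2) = -20)
Add(Mul(-4735, Pow(3153, -1)), Mul(Function('z')(s), Pow(-4264, -1))) = Add(Mul(-4735, Pow(3153, -1)), Mul(-20, Pow(-4264, -1))) = Add(Mul(-4735, Rational(1, 3153)), Mul(-20, Rational(-1, 4264))) = Add(Rational(-4735, 3153), Rational(5, 1066)) = Rational(-5031745, 3361098)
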